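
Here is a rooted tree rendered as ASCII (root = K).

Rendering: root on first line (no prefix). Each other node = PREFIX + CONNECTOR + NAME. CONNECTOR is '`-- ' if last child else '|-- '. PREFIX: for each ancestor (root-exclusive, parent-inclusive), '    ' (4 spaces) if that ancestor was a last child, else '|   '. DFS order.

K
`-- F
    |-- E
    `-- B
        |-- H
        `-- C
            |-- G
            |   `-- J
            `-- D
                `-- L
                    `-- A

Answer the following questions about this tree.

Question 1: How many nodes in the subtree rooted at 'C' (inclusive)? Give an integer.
Subtree rooted at C contains: A, C, D, G, J, L
Count = 6

Answer: 6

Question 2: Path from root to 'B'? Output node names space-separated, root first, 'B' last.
Walk down from root: K -> F -> B

Answer: K F B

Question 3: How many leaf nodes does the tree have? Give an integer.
Leaves (nodes with no children): A, E, H, J

Answer: 4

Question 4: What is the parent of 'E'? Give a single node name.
Scan adjacency: E appears as child of F

Answer: F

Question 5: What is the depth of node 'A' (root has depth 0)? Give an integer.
Path from root to A: K -> F -> B -> C -> D -> L -> A
Depth = number of edges = 6

Answer: 6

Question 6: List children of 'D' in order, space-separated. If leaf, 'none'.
Node D's children (from adjacency): L

Answer: L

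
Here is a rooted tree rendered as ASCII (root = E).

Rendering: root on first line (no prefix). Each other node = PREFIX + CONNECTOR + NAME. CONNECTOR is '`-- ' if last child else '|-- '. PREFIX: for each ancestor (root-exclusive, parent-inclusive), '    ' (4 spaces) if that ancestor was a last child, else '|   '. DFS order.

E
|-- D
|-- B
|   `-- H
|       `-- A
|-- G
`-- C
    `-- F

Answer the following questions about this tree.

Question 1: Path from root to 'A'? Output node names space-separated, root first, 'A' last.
Answer: E B H A

Derivation:
Walk down from root: E -> B -> H -> A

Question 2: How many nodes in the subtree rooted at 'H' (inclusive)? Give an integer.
Answer: 2

Derivation:
Subtree rooted at H contains: A, H
Count = 2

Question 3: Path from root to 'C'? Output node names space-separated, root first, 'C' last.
Answer: E C

Derivation:
Walk down from root: E -> C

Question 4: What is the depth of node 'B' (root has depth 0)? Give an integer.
Path from root to B: E -> B
Depth = number of edges = 1

Answer: 1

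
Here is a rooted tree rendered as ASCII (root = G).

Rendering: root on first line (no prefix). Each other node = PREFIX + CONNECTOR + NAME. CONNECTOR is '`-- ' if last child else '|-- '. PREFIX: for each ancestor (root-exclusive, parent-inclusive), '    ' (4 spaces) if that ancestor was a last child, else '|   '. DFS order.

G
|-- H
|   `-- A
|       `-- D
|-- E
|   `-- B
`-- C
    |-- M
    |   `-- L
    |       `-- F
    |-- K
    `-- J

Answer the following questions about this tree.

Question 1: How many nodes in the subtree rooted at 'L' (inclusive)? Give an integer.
Answer: 2

Derivation:
Subtree rooted at L contains: F, L
Count = 2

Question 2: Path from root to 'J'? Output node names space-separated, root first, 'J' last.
Answer: G C J

Derivation:
Walk down from root: G -> C -> J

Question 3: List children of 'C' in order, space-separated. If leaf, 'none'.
Node C's children (from adjacency): M, K, J

Answer: M K J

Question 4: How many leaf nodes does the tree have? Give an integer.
Leaves (nodes with no children): B, D, F, J, K

Answer: 5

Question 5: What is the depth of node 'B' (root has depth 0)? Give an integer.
Answer: 2

Derivation:
Path from root to B: G -> E -> B
Depth = number of edges = 2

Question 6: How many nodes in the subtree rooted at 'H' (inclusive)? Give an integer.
Answer: 3

Derivation:
Subtree rooted at H contains: A, D, H
Count = 3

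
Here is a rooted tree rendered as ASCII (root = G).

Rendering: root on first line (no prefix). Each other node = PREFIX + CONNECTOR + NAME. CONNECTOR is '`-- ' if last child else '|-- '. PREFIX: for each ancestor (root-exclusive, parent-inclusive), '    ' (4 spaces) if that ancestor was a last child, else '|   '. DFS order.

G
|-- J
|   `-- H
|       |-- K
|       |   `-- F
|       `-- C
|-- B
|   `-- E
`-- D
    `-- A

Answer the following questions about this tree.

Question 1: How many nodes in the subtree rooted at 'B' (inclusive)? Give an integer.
Subtree rooted at B contains: B, E
Count = 2

Answer: 2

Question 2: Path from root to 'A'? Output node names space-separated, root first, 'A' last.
Answer: G D A

Derivation:
Walk down from root: G -> D -> A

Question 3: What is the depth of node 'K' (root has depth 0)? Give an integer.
Answer: 3

Derivation:
Path from root to K: G -> J -> H -> K
Depth = number of edges = 3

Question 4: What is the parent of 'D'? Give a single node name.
Answer: G

Derivation:
Scan adjacency: D appears as child of G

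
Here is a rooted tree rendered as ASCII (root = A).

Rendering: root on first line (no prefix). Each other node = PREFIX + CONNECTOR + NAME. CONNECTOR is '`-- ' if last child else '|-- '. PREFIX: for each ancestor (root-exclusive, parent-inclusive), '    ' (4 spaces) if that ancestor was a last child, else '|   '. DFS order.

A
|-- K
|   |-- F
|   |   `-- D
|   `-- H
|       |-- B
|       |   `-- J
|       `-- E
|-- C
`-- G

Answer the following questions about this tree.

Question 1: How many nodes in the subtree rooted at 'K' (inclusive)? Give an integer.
Answer: 7

Derivation:
Subtree rooted at K contains: B, D, E, F, H, J, K
Count = 7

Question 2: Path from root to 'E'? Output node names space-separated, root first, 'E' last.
Walk down from root: A -> K -> H -> E

Answer: A K H E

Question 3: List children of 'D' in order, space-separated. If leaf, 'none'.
Answer: none

Derivation:
Node D's children (from adjacency): (leaf)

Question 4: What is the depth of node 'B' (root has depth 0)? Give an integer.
Answer: 3

Derivation:
Path from root to B: A -> K -> H -> B
Depth = number of edges = 3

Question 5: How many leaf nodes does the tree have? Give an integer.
Answer: 5

Derivation:
Leaves (nodes with no children): C, D, E, G, J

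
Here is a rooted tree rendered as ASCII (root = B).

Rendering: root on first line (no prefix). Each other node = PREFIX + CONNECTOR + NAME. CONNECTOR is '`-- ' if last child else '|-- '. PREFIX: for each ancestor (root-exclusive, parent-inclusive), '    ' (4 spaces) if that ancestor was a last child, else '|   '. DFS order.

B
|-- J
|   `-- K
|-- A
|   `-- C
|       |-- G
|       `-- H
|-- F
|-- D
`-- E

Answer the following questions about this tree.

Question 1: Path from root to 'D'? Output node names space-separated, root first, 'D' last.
Answer: B D

Derivation:
Walk down from root: B -> D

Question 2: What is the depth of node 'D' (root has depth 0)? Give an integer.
Path from root to D: B -> D
Depth = number of edges = 1

Answer: 1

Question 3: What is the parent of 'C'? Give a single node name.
Scan adjacency: C appears as child of A

Answer: A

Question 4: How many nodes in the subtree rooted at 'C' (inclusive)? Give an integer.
Answer: 3

Derivation:
Subtree rooted at C contains: C, G, H
Count = 3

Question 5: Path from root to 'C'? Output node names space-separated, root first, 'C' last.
Walk down from root: B -> A -> C

Answer: B A C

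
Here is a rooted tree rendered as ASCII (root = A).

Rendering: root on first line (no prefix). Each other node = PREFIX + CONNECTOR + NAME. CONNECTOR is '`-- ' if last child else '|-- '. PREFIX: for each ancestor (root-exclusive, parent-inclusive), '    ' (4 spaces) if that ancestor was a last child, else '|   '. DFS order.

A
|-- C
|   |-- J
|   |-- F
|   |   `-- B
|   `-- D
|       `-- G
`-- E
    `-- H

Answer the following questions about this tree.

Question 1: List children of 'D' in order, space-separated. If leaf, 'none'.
Node D's children (from adjacency): G

Answer: G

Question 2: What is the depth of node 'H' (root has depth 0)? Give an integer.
Path from root to H: A -> E -> H
Depth = number of edges = 2

Answer: 2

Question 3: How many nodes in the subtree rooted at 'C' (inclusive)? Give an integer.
Subtree rooted at C contains: B, C, D, F, G, J
Count = 6

Answer: 6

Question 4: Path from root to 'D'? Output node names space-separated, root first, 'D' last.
Walk down from root: A -> C -> D

Answer: A C D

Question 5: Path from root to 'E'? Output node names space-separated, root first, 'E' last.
Walk down from root: A -> E

Answer: A E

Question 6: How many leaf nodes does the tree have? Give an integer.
Answer: 4

Derivation:
Leaves (nodes with no children): B, G, H, J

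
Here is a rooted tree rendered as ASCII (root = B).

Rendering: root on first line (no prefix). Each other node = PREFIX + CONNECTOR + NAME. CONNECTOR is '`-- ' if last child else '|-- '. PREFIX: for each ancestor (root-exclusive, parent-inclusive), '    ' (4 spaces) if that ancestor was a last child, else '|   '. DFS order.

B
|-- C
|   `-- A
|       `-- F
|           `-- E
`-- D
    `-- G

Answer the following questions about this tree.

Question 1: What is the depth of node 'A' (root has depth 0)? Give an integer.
Path from root to A: B -> C -> A
Depth = number of edges = 2

Answer: 2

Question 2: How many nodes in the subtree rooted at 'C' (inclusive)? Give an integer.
Answer: 4

Derivation:
Subtree rooted at C contains: A, C, E, F
Count = 4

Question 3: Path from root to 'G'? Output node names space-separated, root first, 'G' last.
Walk down from root: B -> D -> G

Answer: B D G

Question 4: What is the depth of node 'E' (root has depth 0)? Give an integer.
Path from root to E: B -> C -> A -> F -> E
Depth = number of edges = 4

Answer: 4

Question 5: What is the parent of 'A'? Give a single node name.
Scan adjacency: A appears as child of C

Answer: C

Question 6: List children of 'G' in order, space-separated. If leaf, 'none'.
Answer: none

Derivation:
Node G's children (from adjacency): (leaf)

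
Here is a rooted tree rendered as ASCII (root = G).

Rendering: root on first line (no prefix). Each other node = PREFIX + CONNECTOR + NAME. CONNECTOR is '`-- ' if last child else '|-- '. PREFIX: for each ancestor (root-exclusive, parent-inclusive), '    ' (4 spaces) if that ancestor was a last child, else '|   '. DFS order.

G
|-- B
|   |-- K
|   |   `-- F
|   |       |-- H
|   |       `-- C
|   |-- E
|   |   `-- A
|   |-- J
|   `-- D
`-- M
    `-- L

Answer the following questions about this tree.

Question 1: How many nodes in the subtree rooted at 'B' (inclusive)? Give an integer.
Answer: 9

Derivation:
Subtree rooted at B contains: A, B, C, D, E, F, H, J, K
Count = 9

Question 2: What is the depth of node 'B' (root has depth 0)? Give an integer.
Path from root to B: G -> B
Depth = number of edges = 1

Answer: 1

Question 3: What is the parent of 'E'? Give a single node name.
Scan adjacency: E appears as child of B

Answer: B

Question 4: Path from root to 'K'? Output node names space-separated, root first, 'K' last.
Walk down from root: G -> B -> K

Answer: G B K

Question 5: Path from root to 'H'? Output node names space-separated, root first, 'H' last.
Answer: G B K F H

Derivation:
Walk down from root: G -> B -> K -> F -> H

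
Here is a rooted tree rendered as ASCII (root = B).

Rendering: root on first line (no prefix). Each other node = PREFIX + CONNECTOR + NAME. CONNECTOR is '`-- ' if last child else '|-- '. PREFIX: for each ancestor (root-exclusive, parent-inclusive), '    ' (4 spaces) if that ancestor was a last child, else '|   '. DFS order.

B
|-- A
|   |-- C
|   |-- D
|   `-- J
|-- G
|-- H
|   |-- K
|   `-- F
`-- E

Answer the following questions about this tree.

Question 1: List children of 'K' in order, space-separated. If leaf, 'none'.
Answer: none

Derivation:
Node K's children (from adjacency): (leaf)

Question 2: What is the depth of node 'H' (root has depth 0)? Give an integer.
Answer: 1

Derivation:
Path from root to H: B -> H
Depth = number of edges = 1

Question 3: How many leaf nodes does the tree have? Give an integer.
Answer: 7

Derivation:
Leaves (nodes with no children): C, D, E, F, G, J, K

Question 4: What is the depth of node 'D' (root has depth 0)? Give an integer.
Path from root to D: B -> A -> D
Depth = number of edges = 2

Answer: 2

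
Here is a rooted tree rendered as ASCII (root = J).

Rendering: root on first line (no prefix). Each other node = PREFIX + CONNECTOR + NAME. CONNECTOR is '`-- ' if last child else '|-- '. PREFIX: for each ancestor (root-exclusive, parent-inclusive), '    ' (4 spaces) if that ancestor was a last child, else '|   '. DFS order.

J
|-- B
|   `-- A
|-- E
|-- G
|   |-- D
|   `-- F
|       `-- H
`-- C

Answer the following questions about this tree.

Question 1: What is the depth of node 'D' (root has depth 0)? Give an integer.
Answer: 2

Derivation:
Path from root to D: J -> G -> D
Depth = number of edges = 2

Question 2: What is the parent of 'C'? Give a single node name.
Scan adjacency: C appears as child of J

Answer: J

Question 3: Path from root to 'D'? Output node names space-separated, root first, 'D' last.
Answer: J G D

Derivation:
Walk down from root: J -> G -> D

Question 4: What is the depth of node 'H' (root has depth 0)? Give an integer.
Path from root to H: J -> G -> F -> H
Depth = number of edges = 3

Answer: 3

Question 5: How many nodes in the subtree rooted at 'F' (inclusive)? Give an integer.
Answer: 2

Derivation:
Subtree rooted at F contains: F, H
Count = 2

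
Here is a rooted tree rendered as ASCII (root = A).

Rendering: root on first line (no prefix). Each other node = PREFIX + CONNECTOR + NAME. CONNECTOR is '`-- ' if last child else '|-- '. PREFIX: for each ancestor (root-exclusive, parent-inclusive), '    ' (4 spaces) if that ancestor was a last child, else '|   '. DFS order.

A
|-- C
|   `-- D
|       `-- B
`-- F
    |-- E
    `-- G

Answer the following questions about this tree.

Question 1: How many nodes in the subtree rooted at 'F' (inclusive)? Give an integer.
Answer: 3

Derivation:
Subtree rooted at F contains: E, F, G
Count = 3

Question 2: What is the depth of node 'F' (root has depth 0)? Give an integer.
Answer: 1

Derivation:
Path from root to F: A -> F
Depth = number of edges = 1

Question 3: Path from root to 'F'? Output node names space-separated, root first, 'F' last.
Walk down from root: A -> F

Answer: A F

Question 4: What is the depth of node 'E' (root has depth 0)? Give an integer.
Answer: 2

Derivation:
Path from root to E: A -> F -> E
Depth = number of edges = 2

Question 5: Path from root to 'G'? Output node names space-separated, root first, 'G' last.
Walk down from root: A -> F -> G

Answer: A F G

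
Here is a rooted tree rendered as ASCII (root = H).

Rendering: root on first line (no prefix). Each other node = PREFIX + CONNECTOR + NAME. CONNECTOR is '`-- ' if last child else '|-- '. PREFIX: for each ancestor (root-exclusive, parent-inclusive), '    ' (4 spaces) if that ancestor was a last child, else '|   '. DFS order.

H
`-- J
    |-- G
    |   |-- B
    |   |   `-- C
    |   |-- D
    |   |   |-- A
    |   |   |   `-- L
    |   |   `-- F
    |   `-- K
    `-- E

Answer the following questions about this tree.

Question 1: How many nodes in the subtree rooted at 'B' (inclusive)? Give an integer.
Answer: 2

Derivation:
Subtree rooted at B contains: B, C
Count = 2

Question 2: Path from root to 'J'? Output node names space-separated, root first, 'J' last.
Walk down from root: H -> J

Answer: H J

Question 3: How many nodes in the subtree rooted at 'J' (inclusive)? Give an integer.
Answer: 10

Derivation:
Subtree rooted at J contains: A, B, C, D, E, F, G, J, K, L
Count = 10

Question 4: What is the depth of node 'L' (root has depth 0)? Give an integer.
Path from root to L: H -> J -> G -> D -> A -> L
Depth = number of edges = 5

Answer: 5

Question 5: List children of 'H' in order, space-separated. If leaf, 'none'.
Answer: J

Derivation:
Node H's children (from adjacency): J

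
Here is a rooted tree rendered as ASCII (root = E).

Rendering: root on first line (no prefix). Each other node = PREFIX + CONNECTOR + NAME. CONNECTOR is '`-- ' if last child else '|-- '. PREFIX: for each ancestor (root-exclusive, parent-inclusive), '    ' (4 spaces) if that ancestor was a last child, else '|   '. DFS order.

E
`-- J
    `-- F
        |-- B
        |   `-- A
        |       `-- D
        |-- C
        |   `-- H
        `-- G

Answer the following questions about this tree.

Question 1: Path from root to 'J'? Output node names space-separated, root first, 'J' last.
Walk down from root: E -> J

Answer: E J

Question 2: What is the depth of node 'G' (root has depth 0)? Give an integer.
Answer: 3

Derivation:
Path from root to G: E -> J -> F -> G
Depth = number of edges = 3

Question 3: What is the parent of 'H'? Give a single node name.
Scan adjacency: H appears as child of C

Answer: C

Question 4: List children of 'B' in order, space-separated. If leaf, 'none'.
Answer: A

Derivation:
Node B's children (from adjacency): A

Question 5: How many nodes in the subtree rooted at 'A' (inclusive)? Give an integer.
Subtree rooted at A contains: A, D
Count = 2

Answer: 2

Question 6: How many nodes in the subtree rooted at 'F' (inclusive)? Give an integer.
Answer: 7

Derivation:
Subtree rooted at F contains: A, B, C, D, F, G, H
Count = 7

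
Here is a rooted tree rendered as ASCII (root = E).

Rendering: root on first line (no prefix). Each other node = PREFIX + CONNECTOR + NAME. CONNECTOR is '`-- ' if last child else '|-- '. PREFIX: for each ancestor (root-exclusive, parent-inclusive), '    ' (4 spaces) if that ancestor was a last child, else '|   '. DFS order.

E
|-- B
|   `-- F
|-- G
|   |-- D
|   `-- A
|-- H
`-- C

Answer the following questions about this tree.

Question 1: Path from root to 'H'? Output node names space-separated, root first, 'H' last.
Walk down from root: E -> H

Answer: E H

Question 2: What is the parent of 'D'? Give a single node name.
Answer: G

Derivation:
Scan adjacency: D appears as child of G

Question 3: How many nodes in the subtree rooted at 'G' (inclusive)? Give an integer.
Answer: 3

Derivation:
Subtree rooted at G contains: A, D, G
Count = 3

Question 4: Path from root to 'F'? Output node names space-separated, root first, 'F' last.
Walk down from root: E -> B -> F

Answer: E B F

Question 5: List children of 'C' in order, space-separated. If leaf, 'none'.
Node C's children (from adjacency): (leaf)

Answer: none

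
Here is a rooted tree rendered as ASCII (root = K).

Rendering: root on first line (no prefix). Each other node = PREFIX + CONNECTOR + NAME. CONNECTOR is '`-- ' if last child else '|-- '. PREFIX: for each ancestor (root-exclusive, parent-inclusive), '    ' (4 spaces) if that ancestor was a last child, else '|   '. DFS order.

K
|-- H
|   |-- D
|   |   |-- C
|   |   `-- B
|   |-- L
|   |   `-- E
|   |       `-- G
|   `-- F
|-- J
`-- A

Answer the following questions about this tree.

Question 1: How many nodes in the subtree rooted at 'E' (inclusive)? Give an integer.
Answer: 2

Derivation:
Subtree rooted at E contains: E, G
Count = 2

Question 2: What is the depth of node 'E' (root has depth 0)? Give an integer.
Path from root to E: K -> H -> L -> E
Depth = number of edges = 3

Answer: 3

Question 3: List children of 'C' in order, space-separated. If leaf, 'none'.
Answer: none

Derivation:
Node C's children (from adjacency): (leaf)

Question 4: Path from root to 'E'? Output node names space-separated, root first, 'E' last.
Walk down from root: K -> H -> L -> E

Answer: K H L E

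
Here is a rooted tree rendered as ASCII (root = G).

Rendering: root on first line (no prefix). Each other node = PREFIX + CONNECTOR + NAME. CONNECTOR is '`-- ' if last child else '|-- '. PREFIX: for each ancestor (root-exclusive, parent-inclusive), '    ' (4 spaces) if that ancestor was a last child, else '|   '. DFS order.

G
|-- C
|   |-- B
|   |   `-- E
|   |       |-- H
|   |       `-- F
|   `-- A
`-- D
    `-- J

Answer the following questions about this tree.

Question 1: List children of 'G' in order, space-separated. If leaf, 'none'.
Node G's children (from adjacency): C, D

Answer: C D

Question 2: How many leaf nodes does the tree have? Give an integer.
Leaves (nodes with no children): A, F, H, J

Answer: 4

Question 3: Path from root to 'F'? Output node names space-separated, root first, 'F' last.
Answer: G C B E F

Derivation:
Walk down from root: G -> C -> B -> E -> F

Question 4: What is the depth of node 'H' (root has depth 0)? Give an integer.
Path from root to H: G -> C -> B -> E -> H
Depth = number of edges = 4

Answer: 4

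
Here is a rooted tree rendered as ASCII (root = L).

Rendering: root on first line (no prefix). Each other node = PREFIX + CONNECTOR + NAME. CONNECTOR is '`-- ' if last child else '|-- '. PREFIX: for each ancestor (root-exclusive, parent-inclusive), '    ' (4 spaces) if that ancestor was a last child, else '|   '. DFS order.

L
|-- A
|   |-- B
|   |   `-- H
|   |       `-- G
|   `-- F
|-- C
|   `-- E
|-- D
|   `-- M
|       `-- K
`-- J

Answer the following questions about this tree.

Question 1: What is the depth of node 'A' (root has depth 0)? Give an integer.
Path from root to A: L -> A
Depth = number of edges = 1

Answer: 1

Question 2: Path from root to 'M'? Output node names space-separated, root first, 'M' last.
Walk down from root: L -> D -> M

Answer: L D M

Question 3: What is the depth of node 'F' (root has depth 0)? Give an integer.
Path from root to F: L -> A -> F
Depth = number of edges = 2

Answer: 2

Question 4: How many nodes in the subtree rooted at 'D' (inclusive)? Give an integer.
Subtree rooted at D contains: D, K, M
Count = 3

Answer: 3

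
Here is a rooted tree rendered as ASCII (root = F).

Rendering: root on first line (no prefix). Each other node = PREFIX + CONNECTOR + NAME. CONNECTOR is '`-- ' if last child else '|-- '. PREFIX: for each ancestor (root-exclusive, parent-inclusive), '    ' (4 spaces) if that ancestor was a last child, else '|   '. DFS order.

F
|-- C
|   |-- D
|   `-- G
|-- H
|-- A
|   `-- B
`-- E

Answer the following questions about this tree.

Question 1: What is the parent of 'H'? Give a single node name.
Scan adjacency: H appears as child of F

Answer: F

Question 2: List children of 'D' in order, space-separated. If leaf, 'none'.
Node D's children (from adjacency): (leaf)

Answer: none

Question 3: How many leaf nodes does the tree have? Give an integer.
Leaves (nodes with no children): B, D, E, G, H

Answer: 5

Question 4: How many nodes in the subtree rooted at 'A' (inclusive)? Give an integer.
Subtree rooted at A contains: A, B
Count = 2

Answer: 2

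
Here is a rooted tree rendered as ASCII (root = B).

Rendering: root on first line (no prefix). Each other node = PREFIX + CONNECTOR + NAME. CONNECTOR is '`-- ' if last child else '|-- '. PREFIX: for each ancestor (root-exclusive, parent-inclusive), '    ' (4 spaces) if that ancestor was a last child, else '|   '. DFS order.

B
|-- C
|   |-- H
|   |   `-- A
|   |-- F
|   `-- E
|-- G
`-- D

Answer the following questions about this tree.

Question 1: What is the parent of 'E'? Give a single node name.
Answer: C

Derivation:
Scan adjacency: E appears as child of C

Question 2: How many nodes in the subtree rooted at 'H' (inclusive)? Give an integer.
Answer: 2

Derivation:
Subtree rooted at H contains: A, H
Count = 2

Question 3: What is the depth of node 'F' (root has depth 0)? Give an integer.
Path from root to F: B -> C -> F
Depth = number of edges = 2

Answer: 2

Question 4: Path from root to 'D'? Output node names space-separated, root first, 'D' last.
Answer: B D

Derivation:
Walk down from root: B -> D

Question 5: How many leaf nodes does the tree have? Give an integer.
Leaves (nodes with no children): A, D, E, F, G

Answer: 5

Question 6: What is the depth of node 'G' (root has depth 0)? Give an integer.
Answer: 1

Derivation:
Path from root to G: B -> G
Depth = number of edges = 1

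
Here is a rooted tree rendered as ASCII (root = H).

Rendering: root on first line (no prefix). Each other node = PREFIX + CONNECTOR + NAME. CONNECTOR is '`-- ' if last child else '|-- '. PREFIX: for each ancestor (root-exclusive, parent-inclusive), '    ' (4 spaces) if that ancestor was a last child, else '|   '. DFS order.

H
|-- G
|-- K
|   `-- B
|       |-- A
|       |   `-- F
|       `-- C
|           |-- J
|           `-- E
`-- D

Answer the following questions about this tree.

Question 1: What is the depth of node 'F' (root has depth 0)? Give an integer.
Path from root to F: H -> K -> B -> A -> F
Depth = number of edges = 4

Answer: 4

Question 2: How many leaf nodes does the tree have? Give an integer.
Answer: 5

Derivation:
Leaves (nodes with no children): D, E, F, G, J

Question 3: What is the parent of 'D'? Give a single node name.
Answer: H

Derivation:
Scan adjacency: D appears as child of H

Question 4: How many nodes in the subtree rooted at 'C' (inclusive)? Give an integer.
Subtree rooted at C contains: C, E, J
Count = 3

Answer: 3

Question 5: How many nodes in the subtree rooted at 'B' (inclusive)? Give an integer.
Answer: 6

Derivation:
Subtree rooted at B contains: A, B, C, E, F, J
Count = 6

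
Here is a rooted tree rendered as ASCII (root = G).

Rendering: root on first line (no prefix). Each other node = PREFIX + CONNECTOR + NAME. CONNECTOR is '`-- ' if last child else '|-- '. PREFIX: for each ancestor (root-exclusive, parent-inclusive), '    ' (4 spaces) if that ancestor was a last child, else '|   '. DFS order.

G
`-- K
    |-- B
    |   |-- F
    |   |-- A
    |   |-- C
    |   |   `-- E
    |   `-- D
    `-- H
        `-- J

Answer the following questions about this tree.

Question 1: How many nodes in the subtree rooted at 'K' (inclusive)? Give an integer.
Subtree rooted at K contains: A, B, C, D, E, F, H, J, K
Count = 9

Answer: 9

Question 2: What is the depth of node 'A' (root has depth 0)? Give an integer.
Answer: 3

Derivation:
Path from root to A: G -> K -> B -> A
Depth = number of edges = 3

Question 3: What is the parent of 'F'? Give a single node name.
Scan adjacency: F appears as child of B

Answer: B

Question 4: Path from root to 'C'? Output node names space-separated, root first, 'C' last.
Walk down from root: G -> K -> B -> C

Answer: G K B C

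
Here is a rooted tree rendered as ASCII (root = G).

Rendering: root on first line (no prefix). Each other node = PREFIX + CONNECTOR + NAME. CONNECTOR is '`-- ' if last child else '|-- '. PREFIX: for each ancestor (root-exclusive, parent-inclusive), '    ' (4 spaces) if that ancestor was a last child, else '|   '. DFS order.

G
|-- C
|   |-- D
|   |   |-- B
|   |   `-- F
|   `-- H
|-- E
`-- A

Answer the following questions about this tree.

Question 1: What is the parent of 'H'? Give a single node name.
Answer: C

Derivation:
Scan adjacency: H appears as child of C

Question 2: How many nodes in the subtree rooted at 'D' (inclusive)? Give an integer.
Answer: 3

Derivation:
Subtree rooted at D contains: B, D, F
Count = 3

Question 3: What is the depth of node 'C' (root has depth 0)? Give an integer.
Path from root to C: G -> C
Depth = number of edges = 1

Answer: 1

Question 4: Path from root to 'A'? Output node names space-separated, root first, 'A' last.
Walk down from root: G -> A

Answer: G A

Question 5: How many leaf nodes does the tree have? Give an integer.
Leaves (nodes with no children): A, B, E, F, H

Answer: 5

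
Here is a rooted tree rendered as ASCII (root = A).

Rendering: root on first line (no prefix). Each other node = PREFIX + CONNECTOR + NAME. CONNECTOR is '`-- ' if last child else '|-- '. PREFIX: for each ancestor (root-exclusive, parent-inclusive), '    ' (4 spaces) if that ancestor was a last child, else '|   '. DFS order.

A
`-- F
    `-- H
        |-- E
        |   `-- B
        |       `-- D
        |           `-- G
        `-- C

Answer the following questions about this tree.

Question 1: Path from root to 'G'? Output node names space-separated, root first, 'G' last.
Answer: A F H E B D G

Derivation:
Walk down from root: A -> F -> H -> E -> B -> D -> G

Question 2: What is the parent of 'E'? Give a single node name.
Answer: H

Derivation:
Scan adjacency: E appears as child of H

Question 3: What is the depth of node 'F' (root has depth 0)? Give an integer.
Path from root to F: A -> F
Depth = number of edges = 1

Answer: 1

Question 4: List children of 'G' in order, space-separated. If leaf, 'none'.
Node G's children (from adjacency): (leaf)

Answer: none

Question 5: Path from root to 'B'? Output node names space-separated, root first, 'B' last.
Answer: A F H E B

Derivation:
Walk down from root: A -> F -> H -> E -> B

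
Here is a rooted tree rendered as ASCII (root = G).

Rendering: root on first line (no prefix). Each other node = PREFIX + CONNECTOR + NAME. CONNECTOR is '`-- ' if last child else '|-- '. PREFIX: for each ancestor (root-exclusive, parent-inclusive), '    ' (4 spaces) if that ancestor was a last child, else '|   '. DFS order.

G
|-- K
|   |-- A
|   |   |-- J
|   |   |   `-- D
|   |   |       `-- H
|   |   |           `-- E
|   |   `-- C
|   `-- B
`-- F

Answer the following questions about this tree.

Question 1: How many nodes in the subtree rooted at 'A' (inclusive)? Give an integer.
Subtree rooted at A contains: A, C, D, E, H, J
Count = 6

Answer: 6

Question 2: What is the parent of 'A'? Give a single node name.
Answer: K

Derivation:
Scan adjacency: A appears as child of K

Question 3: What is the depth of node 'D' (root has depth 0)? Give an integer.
Answer: 4

Derivation:
Path from root to D: G -> K -> A -> J -> D
Depth = number of edges = 4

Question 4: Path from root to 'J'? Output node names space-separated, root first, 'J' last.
Answer: G K A J

Derivation:
Walk down from root: G -> K -> A -> J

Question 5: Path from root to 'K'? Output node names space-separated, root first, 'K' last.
Walk down from root: G -> K

Answer: G K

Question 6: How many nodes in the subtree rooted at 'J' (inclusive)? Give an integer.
Answer: 4

Derivation:
Subtree rooted at J contains: D, E, H, J
Count = 4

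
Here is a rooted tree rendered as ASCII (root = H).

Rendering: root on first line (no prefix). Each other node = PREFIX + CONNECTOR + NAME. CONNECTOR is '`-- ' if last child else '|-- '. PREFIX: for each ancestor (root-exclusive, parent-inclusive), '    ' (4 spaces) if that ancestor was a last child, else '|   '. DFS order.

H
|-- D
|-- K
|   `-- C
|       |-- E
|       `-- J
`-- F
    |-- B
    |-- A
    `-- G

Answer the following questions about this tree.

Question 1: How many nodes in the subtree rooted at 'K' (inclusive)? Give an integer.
Subtree rooted at K contains: C, E, J, K
Count = 4

Answer: 4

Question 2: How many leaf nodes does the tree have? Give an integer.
Answer: 6

Derivation:
Leaves (nodes with no children): A, B, D, E, G, J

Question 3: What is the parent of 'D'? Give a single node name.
Scan adjacency: D appears as child of H

Answer: H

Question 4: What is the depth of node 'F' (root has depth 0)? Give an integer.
Answer: 1

Derivation:
Path from root to F: H -> F
Depth = number of edges = 1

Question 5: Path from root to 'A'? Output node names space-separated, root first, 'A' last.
Answer: H F A

Derivation:
Walk down from root: H -> F -> A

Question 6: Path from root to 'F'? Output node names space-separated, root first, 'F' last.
Answer: H F

Derivation:
Walk down from root: H -> F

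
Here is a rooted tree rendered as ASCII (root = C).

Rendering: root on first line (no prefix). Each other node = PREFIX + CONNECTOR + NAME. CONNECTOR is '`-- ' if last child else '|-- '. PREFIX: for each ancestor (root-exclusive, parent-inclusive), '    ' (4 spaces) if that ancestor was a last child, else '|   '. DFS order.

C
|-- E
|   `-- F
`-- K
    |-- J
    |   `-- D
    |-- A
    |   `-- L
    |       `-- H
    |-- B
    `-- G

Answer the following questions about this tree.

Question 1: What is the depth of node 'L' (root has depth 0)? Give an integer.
Path from root to L: C -> K -> A -> L
Depth = number of edges = 3

Answer: 3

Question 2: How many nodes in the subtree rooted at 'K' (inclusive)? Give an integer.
Subtree rooted at K contains: A, B, D, G, H, J, K, L
Count = 8

Answer: 8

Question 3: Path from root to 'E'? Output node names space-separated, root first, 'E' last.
Answer: C E

Derivation:
Walk down from root: C -> E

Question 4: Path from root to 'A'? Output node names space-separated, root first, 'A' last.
Walk down from root: C -> K -> A

Answer: C K A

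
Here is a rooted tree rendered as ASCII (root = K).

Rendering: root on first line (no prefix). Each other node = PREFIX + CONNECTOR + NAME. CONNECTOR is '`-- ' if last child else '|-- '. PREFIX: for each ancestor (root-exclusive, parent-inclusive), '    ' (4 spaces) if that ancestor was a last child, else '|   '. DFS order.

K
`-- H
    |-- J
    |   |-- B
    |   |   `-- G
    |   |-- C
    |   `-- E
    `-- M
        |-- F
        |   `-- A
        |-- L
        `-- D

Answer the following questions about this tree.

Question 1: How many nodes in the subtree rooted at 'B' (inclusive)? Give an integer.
Subtree rooted at B contains: B, G
Count = 2

Answer: 2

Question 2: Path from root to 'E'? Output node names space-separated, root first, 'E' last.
Answer: K H J E

Derivation:
Walk down from root: K -> H -> J -> E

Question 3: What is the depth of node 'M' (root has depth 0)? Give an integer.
Path from root to M: K -> H -> M
Depth = number of edges = 2

Answer: 2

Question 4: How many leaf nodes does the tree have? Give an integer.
Answer: 6

Derivation:
Leaves (nodes with no children): A, C, D, E, G, L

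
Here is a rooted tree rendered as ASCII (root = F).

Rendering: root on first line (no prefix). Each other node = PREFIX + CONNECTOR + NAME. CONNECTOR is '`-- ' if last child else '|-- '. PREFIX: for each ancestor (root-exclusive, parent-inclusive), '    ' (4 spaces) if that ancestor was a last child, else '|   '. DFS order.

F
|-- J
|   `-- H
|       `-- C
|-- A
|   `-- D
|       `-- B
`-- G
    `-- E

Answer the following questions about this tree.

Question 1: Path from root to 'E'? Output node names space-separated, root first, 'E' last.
Walk down from root: F -> G -> E

Answer: F G E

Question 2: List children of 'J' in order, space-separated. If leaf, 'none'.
Answer: H

Derivation:
Node J's children (from adjacency): H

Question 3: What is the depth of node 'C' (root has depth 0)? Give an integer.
Answer: 3

Derivation:
Path from root to C: F -> J -> H -> C
Depth = number of edges = 3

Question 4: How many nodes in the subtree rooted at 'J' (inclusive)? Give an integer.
Subtree rooted at J contains: C, H, J
Count = 3

Answer: 3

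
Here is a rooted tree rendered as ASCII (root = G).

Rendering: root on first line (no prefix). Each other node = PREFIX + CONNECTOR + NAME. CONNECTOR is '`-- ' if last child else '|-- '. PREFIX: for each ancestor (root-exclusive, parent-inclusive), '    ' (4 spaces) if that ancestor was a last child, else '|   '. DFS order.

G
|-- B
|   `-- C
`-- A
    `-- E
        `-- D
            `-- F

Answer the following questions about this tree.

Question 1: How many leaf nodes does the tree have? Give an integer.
Answer: 2

Derivation:
Leaves (nodes with no children): C, F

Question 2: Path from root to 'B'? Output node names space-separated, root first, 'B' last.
Answer: G B

Derivation:
Walk down from root: G -> B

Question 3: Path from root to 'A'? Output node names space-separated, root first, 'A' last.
Walk down from root: G -> A

Answer: G A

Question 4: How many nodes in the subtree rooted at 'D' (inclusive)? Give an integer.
Subtree rooted at D contains: D, F
Count = 2

Answer: 2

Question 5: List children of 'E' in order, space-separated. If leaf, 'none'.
Answer: D

Derivation:
Node E's children (from adjacency): D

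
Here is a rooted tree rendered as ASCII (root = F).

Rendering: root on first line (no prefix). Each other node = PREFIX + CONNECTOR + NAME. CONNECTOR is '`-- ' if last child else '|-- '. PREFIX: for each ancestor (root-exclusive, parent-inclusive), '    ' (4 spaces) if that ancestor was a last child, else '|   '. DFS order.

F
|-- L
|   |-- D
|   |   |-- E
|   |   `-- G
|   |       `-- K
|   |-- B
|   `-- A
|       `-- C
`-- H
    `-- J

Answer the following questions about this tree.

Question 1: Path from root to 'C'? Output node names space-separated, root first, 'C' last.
Answer: F L A C

Derivation:
Walk down from root: F -> L -> A -> C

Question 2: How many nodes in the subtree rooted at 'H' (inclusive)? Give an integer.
Subtree rooted at H contains: H, J
Count = 2

Answer: 2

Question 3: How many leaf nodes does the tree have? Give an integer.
Leaves (nodes with no children): B, C, E, J, K

Answer: 5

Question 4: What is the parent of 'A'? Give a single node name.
Scan adjacency: A appears as child of L

Answer: L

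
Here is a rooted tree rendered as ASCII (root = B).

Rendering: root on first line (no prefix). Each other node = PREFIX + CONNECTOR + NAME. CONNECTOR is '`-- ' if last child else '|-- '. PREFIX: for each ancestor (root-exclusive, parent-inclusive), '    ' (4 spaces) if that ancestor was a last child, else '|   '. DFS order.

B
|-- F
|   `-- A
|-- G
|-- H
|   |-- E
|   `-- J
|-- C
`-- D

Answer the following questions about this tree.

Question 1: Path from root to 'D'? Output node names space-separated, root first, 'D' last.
Walk down from root: B -> D

Answer: B D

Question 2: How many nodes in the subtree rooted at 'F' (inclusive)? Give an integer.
Subtree rooted at F contains: A, F
Count = 2

Answer: 2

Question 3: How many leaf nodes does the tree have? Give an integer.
Leaves (nodes with no children): A, C, D, E, G, J

Answer: 6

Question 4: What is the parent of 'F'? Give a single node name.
Answer: B

Derivation:
Scan adjacency: F appears as child of B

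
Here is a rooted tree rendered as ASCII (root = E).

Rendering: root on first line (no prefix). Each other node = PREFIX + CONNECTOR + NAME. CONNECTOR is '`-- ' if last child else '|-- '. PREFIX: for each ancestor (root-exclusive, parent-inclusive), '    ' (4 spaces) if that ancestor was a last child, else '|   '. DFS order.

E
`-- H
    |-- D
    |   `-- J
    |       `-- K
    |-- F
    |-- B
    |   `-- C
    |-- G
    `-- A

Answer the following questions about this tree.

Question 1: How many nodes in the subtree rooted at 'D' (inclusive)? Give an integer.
Subtree rooted at D contains: D, J, K
Count = 3

Answer: 3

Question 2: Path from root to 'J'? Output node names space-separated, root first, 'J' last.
Walk down from root: E -> H -> D -> J

Answer: E H D J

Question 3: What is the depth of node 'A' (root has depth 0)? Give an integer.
Path from root to A: E -> H -> A
Depth = number of edges = 2

Answer: 2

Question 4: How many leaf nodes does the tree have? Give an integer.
Answer: 5

Derivation:
Leaves (nodes with no children): A, C, F, G, K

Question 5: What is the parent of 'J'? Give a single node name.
Scan adjacency: J appears as child of D

Answer: D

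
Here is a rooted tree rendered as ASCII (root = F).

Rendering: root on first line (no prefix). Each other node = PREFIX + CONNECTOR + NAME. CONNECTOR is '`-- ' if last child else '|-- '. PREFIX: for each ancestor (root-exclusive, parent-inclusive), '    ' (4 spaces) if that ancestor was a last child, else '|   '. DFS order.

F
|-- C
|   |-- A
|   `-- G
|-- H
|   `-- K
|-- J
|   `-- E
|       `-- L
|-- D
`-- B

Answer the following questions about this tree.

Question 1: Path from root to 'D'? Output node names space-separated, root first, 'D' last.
Walk down from root: F -> D

Answer: F D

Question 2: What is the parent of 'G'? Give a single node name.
Scan adjacency: G appears as child of C

Answer: C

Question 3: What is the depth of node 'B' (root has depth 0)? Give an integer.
Path from root to B: F -> B
Depth = number of edges = 1

Answer: 1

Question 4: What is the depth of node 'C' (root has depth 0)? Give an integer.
Answer: 1

Derivation:
Path from root to C: F -> C
Depth = number of edges = 1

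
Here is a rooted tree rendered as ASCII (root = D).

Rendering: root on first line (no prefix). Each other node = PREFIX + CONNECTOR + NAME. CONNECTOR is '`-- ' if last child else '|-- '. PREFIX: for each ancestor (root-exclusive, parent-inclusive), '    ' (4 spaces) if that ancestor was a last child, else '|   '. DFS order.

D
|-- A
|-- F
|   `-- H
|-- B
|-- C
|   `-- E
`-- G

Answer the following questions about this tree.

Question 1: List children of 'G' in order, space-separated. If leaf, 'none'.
Node G's children (from adjacency): (leaf)

Answer: none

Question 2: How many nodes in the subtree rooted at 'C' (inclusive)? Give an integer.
Subtree rooted at C contains: C, E
Count = 2

Answer: 2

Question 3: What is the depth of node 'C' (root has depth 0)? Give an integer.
Path from root to C: D -> C
Depth = number of edges = 1

Answer: 1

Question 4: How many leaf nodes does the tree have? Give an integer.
Answer: 5

Derivation:
Leaves (nodes with no children): A, B, E, G, H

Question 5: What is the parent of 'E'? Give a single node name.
Answer: C

Derivation:
Scan adjacency: E appears as child of C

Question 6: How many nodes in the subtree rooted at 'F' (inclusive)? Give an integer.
Subtree rooted at F contains: F, H
Count = 2

Answer: 2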